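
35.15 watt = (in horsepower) 0.04714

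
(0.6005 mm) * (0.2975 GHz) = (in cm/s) 1.786e+07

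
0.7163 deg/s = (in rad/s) 0.0125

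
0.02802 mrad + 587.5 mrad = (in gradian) 37.4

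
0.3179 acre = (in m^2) 1286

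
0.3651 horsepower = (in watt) 272.3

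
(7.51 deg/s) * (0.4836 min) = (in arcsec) 7.845e+05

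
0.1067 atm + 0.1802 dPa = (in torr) 81.09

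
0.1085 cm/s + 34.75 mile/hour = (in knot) 30.2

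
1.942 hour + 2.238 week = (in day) 15.75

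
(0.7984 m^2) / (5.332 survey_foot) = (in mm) 491.3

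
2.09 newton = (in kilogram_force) 0.2131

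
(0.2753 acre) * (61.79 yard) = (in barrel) 3.959e+05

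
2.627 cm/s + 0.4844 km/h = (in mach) 0.0004723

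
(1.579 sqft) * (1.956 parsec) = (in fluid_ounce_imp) 3.116e+20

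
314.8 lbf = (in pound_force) 314.8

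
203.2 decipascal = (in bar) 0.0002032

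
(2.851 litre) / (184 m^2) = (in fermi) 1.549e+10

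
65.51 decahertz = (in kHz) 0.6551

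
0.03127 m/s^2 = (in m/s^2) 0.03127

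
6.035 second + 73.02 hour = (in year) 0.008336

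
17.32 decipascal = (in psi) 0.0002512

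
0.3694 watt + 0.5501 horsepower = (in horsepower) 0.5506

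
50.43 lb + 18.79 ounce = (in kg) 23.41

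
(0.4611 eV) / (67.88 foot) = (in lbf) 8.027e-22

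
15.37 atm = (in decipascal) 1.557e+07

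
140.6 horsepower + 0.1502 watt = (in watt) 1.048e+05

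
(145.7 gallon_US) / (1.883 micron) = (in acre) 72.38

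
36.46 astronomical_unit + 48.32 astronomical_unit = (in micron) 1.268e+19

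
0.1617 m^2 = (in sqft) 1.741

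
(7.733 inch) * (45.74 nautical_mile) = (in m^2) 1.664e+04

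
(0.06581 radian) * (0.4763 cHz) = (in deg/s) 0.01796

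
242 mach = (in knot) 1.602e+05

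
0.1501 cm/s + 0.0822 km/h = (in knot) 0.0473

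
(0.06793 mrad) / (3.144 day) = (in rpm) 2.388e-09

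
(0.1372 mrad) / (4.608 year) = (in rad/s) 9.441e-13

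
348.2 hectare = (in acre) 860.4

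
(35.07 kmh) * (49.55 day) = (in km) 4.171e+04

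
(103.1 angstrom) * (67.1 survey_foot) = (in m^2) 2.109e-07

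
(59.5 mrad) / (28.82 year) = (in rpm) 6.252e-10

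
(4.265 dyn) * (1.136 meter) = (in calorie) 1.158e-05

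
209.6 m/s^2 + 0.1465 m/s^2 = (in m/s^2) 209.7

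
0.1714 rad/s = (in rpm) 1.637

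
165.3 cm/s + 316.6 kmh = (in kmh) 322.6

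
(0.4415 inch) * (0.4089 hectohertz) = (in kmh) 1.651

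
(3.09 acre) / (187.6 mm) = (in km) 66.66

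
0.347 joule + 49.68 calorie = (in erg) 2.082e+09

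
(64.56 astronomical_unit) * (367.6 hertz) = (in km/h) 1.278e+16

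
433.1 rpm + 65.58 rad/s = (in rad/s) 110.9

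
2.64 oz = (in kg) 0.07484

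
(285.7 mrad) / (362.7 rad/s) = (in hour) 2.188e-07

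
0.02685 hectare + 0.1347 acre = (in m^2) 813.6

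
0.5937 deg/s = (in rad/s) 0.01036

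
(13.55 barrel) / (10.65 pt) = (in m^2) 573.4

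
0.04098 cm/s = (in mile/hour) 0.0009167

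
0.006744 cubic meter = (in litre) 6.744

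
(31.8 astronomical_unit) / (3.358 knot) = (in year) 8.732e+04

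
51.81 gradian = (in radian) 0.8138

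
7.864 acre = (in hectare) 3.182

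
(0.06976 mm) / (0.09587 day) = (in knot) 1.637e-08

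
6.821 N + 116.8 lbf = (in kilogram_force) 53.68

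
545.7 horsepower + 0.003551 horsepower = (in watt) 4.069e+05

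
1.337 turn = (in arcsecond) 1.733e+06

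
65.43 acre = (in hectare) 26.48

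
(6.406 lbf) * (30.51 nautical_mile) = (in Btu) 1526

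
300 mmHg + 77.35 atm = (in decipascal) 7.877e+07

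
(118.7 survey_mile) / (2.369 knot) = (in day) 1.814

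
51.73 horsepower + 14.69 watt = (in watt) 3.859e+04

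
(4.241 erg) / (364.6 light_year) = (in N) 1.229e-25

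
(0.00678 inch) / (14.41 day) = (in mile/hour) 3.094e-10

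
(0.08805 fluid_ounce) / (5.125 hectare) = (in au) 3.396e-22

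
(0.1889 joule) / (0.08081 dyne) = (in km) 233.8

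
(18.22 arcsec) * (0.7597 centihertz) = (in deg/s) 3.845e-05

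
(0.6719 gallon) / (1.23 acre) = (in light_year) 5.401e-23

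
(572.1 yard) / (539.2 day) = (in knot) 2.183e-05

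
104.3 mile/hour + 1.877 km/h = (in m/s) 47.15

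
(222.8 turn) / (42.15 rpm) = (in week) 0.0005244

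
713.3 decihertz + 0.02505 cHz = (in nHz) 7.133e+10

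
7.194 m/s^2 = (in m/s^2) 7.194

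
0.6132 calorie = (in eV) 1.601e+19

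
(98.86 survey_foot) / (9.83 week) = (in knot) 9.852e-06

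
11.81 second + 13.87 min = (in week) 0.001396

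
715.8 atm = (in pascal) 7.253e+07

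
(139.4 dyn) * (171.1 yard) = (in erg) 2.181e+06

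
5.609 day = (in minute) 8077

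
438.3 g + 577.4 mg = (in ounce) 15.48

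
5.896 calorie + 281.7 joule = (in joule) 306.4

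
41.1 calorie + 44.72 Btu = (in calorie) 1.132e+04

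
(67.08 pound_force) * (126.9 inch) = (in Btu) 0.9116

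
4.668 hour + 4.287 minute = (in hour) 4.739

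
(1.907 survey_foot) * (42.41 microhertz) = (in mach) 7.24e-08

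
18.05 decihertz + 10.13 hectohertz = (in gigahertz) 1.015e-06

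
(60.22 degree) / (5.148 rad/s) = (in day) 2.363e-06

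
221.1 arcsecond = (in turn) 0.0001706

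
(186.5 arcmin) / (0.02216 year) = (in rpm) 7.413e-07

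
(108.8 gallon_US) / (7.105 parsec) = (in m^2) 1.879e-18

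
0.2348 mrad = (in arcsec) 48.43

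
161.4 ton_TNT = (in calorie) 1.614e+11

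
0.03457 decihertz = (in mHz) 3.457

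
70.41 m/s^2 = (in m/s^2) 70.41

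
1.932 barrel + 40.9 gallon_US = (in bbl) 2.906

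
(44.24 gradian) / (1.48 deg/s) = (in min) 0.4484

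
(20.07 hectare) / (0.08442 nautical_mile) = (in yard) 1404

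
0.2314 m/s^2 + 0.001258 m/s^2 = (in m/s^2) 0.2327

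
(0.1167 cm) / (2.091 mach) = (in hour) 4.553e-10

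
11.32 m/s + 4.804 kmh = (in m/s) 12.65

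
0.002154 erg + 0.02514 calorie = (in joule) 0.1052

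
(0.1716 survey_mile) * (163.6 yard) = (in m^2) 4.131e+04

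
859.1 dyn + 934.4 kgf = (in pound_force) 2060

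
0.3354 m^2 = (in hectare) 3.354e-05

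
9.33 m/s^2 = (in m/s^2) 9.33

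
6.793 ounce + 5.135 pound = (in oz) 88.95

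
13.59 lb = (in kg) 6.164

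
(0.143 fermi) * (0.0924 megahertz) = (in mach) 3.881e-14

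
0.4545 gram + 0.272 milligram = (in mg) 454.8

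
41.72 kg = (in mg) 4.172e+07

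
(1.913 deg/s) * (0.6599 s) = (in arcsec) 4545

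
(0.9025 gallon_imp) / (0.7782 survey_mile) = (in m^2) 3.276e-06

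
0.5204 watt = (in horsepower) 0.0006979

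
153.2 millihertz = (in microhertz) 1.532e+05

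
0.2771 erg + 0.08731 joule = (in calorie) 0.02087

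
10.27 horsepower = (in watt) 7658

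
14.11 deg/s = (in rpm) 2.352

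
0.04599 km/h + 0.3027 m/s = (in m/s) 0.3155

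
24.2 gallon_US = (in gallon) 24.2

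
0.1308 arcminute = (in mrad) 0.03805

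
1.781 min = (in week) 0.0001767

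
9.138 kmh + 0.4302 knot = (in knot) 5.364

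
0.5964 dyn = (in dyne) 0.5964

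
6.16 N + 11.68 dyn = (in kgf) 0.6282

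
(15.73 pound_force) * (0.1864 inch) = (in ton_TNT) 7.918e-11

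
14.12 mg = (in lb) 3.113e-05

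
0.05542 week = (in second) 3.352e+04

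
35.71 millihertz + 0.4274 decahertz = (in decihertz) 43.1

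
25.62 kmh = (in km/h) 25.62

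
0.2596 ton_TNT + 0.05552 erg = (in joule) 1.086e+09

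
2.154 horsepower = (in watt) 1606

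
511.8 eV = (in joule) 8.2e-17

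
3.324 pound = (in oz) 53.18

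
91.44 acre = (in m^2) 3.7e+05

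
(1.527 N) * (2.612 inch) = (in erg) 1.013e+06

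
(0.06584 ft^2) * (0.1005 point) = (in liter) 0.0002169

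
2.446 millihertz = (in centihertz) 0.2446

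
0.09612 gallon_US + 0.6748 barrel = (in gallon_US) 28.44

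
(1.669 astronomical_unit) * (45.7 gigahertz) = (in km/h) 4.108e+22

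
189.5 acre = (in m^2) 7.669e+05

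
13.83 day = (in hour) 331.9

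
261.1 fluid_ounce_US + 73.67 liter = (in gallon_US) 21.5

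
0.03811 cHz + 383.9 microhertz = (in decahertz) 7.65e-05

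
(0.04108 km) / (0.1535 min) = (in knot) 8.67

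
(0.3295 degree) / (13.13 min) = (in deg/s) 0.0004183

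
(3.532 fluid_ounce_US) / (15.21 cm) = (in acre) 1.697e-07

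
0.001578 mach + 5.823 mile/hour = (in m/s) 3.14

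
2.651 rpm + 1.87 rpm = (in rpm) 4.521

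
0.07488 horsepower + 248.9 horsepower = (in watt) 1.857e+05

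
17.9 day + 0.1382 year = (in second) 5.905e+06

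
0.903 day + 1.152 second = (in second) 7.802e+04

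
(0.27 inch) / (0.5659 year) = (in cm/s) 3.843e-08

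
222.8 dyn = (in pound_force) 0.0005009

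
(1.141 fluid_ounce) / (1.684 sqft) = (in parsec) 6.99e-21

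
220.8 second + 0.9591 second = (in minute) 3.696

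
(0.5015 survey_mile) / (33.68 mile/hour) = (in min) 0.8934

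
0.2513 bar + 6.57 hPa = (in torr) 193.4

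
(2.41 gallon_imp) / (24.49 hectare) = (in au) 2.99e-19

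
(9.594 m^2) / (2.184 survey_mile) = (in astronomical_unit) 1.825e-14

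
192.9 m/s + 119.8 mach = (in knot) 7.967e+04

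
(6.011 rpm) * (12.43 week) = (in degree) 2.711e+08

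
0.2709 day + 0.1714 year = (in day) 62.83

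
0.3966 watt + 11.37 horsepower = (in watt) 8479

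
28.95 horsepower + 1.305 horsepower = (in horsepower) 30.26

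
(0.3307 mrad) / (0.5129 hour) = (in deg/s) 1.026e-05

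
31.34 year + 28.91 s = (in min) 1.647e+07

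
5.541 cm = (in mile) 3.443e-05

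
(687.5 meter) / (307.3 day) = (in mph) 5.792e-05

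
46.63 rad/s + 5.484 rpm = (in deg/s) 2705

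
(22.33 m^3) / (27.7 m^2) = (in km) 0.0008061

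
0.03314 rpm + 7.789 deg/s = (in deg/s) 7.988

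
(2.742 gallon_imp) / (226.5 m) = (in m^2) 5.503e-05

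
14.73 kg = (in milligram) 1.473e+07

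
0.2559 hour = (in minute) 15.35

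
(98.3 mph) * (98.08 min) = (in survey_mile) 160.7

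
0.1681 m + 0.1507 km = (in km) 0.1509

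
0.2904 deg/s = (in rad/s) 0.005068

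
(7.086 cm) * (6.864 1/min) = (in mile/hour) 0.01813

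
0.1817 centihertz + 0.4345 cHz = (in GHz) 6.162e-12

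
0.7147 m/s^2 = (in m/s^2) 0.7147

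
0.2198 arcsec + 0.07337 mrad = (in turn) 1.185e-05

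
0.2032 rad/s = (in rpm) 1.94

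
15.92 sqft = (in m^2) 1.479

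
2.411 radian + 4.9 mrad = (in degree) 138.4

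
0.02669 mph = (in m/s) 0.01193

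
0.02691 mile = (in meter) 43.31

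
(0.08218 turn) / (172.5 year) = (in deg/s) 5.438e-09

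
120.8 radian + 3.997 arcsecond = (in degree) 6921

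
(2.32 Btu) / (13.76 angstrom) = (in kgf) 1.814e+11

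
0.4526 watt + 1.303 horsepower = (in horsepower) 1.304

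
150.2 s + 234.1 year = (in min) 1.23e+08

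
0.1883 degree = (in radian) 0.003286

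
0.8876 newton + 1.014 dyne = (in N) 0.8876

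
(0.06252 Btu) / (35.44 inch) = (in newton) 73.28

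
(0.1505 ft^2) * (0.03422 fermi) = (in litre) 4.785e-16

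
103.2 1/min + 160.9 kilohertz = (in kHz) 160.9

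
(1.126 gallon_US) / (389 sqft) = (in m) 0.0001179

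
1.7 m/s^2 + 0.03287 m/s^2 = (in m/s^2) 1.733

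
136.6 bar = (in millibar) 1.366e+05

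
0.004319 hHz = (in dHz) 4.319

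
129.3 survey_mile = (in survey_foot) 6.827e+05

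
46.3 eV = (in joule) 7.418e-18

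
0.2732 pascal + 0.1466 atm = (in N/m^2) 1.485e+04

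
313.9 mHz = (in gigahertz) 3.139e-10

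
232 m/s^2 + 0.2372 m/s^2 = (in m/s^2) 232.2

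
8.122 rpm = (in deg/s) 48.73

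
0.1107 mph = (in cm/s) 4.949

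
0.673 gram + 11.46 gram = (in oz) 0.428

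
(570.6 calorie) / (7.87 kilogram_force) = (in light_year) 3.27e-15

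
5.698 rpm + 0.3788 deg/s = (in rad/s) 0.6033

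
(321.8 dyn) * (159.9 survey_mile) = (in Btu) 0.7849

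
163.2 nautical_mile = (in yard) 3.305e+05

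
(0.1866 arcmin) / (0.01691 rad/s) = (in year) 1.018e-10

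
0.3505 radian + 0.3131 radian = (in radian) 0.6636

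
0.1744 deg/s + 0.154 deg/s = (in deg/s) 0.3284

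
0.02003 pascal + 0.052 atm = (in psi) 0.7642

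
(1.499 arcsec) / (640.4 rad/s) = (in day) 1.313e-13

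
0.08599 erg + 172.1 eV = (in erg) 0.08599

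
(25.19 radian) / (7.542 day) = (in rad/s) 3.866e-05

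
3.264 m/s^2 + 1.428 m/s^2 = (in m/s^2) 4.692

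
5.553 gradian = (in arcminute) 299.9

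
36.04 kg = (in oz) 1271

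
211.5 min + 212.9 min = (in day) 0.2947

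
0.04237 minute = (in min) 0.04237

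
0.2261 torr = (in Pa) 30.14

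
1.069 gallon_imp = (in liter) 4.86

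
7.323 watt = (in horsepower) 0.00982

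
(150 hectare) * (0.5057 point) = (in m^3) 267.6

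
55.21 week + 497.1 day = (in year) 2.421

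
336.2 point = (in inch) 4.669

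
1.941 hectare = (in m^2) 1.941e+04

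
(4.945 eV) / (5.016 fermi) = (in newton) 0.0001579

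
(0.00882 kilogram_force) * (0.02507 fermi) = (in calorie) 5.183e-19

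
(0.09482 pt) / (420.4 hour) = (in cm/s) 2.21e-09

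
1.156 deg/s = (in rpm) 0.1927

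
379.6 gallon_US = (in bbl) 9.038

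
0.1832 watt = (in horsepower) 0.0002457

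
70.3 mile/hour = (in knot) 61.09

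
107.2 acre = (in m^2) 4.338e+05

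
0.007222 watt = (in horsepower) 9.685e-06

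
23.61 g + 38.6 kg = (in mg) 3.862e+07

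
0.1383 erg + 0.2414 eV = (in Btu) 1.311e-11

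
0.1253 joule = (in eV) 7.821e+17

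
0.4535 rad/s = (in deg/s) 25.98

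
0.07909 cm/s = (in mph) 0.001769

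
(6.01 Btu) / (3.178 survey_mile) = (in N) 1.24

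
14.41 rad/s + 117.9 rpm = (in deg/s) 1533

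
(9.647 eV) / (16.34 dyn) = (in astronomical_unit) 6.323e-26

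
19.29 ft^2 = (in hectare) 0.0001792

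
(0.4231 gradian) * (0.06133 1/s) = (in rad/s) 0.0004076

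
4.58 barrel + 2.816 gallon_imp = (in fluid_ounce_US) 2.505e+04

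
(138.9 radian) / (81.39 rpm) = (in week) 2.695e-05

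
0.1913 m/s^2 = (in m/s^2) 0.1913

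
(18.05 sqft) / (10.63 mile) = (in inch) 0.003859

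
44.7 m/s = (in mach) 0.1313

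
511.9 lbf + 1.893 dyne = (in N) 2277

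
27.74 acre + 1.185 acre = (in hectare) 11.71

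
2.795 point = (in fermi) 9.86e+11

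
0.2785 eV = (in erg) 4.462e-13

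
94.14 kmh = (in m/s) 26.15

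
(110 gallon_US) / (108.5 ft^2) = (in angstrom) 4.131e+08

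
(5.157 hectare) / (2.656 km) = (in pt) 5.504e+04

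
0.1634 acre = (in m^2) 661.3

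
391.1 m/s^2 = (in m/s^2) 391.1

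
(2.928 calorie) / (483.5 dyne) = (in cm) 2.534e+05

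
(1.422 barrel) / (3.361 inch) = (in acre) 0.0006544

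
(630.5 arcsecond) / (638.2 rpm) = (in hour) 1.27e-08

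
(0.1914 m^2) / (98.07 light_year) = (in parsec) 6.685e-36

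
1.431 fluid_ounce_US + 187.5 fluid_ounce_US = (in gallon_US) 1.476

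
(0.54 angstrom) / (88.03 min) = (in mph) 2.287e-14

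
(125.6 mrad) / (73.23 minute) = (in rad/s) 2.859e-05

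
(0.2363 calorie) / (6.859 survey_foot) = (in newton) 0.4729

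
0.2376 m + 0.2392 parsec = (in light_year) 0.7802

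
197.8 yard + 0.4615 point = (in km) 0.1809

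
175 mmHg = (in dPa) 2.333e+05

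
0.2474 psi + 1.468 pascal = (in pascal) 1707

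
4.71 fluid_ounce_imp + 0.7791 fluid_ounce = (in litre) 0.1569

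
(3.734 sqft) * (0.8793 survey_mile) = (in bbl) 3088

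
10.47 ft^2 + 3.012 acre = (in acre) 3.012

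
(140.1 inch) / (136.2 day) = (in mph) 6.764e-07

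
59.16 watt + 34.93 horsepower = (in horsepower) 35.01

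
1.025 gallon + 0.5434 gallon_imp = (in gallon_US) 1.678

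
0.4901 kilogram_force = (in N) 4.806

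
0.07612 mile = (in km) 0.1225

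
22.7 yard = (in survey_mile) 0.0129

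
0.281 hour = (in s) 1012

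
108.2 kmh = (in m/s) 30.06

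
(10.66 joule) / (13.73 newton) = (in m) 0.7764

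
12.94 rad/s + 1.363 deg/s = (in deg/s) 742.8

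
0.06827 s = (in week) 1.129e-07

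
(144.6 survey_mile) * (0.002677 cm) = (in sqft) 67.06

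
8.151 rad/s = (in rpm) 77.84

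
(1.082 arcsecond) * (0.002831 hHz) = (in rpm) 1.418e-05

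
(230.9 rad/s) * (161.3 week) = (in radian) 2.253e+10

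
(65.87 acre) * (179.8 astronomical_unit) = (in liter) 7.17e+21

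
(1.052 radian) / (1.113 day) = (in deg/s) 0.0006268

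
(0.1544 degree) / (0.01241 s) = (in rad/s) 0.2171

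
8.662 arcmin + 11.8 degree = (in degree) 11.94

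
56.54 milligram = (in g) 0.05654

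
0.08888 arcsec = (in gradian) 2.743e-05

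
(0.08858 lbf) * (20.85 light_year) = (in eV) 4.851e+35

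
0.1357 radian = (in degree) 7.775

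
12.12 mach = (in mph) 9232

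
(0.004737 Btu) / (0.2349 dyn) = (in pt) 6.031e+09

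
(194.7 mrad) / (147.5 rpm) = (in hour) 3.501e-06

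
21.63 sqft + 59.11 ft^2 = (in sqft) 80.74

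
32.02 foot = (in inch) 384.2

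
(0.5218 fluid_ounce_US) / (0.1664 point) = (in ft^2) 2.83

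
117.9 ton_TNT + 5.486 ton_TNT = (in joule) 5.162e+11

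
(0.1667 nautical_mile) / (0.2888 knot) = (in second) 2078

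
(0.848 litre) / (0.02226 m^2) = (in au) 2.547e-13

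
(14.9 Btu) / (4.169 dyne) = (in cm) 3.771e+10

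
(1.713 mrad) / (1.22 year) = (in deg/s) 2.551e-09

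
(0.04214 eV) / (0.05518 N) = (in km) 1.224e-22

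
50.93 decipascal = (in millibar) 0.05093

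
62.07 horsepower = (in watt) 4.629e+04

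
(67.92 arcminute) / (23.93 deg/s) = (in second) 0.0473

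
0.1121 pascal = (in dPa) 1.121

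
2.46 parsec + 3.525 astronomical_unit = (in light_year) 8.024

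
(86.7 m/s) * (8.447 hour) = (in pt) 7.473e+09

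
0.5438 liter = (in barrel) 0.00342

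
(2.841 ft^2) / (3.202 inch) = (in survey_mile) 0.002016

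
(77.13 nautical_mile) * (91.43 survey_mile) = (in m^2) 2.102e+10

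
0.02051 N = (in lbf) 0.004611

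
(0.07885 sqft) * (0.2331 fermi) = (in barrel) 1.074e-17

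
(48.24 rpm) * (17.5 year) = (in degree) 1.597e+11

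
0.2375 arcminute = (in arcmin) 0.2375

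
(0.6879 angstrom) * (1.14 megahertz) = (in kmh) 0.0002823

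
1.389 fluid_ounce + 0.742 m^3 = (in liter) 742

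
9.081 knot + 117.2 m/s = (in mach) 0.3579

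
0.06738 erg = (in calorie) 1.61e-09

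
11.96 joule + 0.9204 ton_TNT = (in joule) 3.851e+09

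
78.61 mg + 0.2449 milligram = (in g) 0.07885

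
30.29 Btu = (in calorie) 7638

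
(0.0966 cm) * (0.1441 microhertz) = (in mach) 4.088e-13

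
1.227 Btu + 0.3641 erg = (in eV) 8.08e+21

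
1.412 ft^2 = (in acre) 3.242e-05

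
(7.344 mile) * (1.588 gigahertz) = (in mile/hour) 4.198e+13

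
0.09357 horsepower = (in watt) 69.78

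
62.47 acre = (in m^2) 2.528e+05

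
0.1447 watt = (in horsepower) 0.000194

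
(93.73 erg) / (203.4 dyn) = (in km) 4.608e-06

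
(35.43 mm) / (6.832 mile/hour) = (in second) 0.0116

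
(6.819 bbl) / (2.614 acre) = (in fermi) 1.025e+11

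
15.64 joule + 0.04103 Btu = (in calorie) 14.08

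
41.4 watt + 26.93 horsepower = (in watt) 2.012e+04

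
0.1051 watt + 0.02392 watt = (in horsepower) 0.000173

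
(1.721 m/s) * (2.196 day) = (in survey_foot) 1.071e+06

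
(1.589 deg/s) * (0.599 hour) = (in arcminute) 2.056e+05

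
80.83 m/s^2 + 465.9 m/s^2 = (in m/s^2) 546.7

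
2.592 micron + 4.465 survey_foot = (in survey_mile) 0.0008456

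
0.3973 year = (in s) 1.253e+07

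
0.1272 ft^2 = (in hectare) 1.182e-06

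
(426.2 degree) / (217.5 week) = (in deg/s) 3.24e-06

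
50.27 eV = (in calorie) 1.925e-18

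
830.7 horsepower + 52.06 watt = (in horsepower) 830.8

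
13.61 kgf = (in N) 133.5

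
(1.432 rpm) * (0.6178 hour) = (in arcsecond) 6.879e+07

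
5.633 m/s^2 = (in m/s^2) 5.633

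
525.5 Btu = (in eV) 3.46e+24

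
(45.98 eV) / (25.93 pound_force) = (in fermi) 6.387e-05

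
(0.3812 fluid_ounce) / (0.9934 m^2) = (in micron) 11.35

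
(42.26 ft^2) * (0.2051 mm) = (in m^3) 0.0008052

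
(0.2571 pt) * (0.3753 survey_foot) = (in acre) 2.564e-09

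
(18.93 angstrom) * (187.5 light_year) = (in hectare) 3.358e+05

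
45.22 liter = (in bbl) 0.2844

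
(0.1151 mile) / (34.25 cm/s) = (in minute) 9.014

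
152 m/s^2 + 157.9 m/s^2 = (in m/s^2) 309.9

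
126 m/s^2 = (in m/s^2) 126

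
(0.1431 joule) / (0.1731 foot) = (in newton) 2.712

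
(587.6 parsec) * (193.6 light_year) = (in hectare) 3.321e+33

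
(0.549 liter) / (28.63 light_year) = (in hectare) 2.027e-25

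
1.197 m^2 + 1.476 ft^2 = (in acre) 0.0003297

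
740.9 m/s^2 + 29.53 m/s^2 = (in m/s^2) 770.4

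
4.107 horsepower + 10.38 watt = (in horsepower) 4.121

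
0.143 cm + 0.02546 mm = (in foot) 0.004775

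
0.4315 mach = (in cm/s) 1.469e+04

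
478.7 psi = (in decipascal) 3.301e+07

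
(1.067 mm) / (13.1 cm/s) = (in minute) 0.0001358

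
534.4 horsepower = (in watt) 3.985e+05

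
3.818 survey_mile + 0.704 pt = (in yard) 6720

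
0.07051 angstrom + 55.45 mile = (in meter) 8.924e+04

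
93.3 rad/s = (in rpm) 890.9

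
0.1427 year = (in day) 52.09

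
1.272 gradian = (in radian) 0.01998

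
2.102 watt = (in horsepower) 0.002819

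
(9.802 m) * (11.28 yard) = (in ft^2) 1088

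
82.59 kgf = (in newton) 809.9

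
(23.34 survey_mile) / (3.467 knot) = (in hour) 5.85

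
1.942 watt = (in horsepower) 0.002604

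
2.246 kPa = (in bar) 0.02246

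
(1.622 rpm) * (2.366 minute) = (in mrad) 2.411e+04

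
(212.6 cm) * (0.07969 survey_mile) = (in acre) 0.06738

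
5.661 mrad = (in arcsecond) 1168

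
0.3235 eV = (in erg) 5.183e-13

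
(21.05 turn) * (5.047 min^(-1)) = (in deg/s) 637.4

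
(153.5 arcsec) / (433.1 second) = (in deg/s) 9.845e-05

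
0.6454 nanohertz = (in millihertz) 6.454e-07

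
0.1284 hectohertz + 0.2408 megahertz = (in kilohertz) 240.8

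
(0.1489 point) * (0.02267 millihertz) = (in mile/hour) 2.664e-09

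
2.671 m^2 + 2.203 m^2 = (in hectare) 0.0004874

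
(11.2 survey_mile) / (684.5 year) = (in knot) 1.623e-06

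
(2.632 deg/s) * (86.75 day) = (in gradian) 2.192e+07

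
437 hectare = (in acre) 1080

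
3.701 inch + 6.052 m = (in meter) 6.146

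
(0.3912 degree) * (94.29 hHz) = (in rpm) 614.8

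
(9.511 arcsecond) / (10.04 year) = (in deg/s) 8.344e-12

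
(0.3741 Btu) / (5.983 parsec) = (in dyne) 2.138e-10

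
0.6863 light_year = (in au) 4.34e+04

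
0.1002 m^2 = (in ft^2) 1.079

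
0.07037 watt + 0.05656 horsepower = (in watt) 42.25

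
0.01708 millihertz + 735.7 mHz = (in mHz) 735.7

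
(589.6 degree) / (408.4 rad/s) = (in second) 0.0252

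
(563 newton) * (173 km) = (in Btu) 9.232e+04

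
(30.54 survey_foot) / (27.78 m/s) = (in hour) 9.308e-05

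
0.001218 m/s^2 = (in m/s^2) 0.001218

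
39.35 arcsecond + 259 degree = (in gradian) 287.8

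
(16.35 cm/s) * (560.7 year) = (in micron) 2.891e+15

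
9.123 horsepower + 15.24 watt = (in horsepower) 9.143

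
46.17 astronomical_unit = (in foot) 2.266e+13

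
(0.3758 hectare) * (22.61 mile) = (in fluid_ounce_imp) 4.813e+12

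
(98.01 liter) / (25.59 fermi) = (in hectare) 3.83e+08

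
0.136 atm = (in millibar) 137.8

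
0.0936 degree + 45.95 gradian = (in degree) 41.45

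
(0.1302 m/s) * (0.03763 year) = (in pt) 4.38e+08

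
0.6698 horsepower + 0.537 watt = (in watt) 500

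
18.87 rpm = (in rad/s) 1.976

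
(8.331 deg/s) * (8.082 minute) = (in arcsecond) 1.454e+07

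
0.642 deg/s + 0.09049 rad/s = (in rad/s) 0.1017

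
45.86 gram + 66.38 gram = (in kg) 0.1122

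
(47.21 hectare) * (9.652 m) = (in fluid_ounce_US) 1.541e+11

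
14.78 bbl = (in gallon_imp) 516.9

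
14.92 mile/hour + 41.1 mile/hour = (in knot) 48.68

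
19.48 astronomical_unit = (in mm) 2.914e+15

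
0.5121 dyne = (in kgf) 5.222e-07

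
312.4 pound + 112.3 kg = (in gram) 2.54e+05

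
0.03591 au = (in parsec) 1.741e-07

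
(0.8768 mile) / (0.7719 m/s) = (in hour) 0.5078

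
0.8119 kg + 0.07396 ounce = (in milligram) 8.14e+05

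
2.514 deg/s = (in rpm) 0.419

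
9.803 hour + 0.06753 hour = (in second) 3.553e+04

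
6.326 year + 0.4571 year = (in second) 2.139e+08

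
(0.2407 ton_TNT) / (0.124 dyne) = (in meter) 8.122e+14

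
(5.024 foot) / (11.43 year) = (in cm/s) 4.248e-07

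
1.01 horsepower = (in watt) 753.2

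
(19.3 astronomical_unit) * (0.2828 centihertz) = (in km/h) 2.939e+10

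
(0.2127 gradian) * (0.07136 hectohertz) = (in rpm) 0.2277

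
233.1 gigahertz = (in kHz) 2.331e+08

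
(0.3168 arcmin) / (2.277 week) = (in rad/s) 6.692e-11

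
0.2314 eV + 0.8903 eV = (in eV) 1.122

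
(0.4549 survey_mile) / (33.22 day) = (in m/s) 0.0002551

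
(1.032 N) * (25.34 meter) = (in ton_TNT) 6.25e-09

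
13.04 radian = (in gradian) 830.2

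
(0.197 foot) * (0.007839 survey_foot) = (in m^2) 0.0001435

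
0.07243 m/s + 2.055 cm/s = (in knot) 0.1807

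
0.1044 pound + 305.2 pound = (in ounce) 4885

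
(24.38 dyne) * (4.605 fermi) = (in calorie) 2.683e-19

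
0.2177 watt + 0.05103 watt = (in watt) 0.2687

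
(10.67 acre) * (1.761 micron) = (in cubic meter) 0.07604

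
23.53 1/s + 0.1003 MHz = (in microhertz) 1.003e+11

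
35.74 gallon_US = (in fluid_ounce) 4575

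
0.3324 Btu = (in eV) 2.189e+21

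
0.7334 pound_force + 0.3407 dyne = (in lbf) 0.7334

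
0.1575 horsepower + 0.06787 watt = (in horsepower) 0.1576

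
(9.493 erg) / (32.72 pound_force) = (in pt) 1.849e-05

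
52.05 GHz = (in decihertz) 5.205e+11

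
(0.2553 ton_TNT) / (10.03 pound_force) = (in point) 6.787e+10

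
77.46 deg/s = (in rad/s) 1.352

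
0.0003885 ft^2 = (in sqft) 0.0003885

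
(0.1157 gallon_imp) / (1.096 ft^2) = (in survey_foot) 0.01695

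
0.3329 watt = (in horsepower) 0.0004464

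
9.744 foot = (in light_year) 3.139e-16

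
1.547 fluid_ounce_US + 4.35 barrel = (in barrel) 4.35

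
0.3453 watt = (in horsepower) 0.0004631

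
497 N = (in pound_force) 111.7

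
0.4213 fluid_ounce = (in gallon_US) 0.003291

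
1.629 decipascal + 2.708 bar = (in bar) 2.708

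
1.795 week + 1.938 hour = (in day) 12.65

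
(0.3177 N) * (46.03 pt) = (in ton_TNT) 1.233e-12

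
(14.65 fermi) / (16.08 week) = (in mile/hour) 3.37e-21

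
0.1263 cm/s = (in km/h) 0.004547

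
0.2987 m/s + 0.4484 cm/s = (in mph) 0.6782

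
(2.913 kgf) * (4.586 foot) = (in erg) 3.993e+08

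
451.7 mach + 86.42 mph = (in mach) 451.8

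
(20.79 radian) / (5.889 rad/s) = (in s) 3.53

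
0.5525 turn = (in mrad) 3471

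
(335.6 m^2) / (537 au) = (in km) 4.178e-15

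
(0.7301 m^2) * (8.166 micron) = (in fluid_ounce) 0.2016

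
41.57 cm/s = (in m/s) 0.4157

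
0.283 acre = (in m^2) 1145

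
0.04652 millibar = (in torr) 0.03489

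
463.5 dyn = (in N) 0.004635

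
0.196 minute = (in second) 11.76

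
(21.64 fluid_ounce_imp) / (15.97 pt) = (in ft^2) 1.175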